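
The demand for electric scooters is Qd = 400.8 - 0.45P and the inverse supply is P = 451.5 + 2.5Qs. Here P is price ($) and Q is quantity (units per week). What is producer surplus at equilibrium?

Inverting to quantity form: Qs = -180.6 + 0.4P.
Equating demand and supply, 400.8 - 0.45P = -180.6 + 0.4P gives 0.85P = 581.4, so P* = 684.
From the demand curve, Q* = 400.8 - 0.45(684) = 93.
Supply choke price (Qs = 0): P = 451.5. Producer surplus = ½ × (684 - 451.5) × 93 = 10811.25.

Producer surplus = 10811.25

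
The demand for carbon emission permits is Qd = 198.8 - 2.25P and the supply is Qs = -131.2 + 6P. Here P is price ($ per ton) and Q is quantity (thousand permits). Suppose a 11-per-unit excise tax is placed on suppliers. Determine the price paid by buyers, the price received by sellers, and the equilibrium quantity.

The tax drives a wedge P_b - P_s = 11. Substituting P_s = P_b - 11 into supply: Qs = -197.2 + 6P_b.
Set Qd = Qs: 198.8 - 2.25P_b = -197.2 + 6P_b, so 396 = 8.25P_b and P_b = 48.
Then P_s = 48 - 11 = 37 and Q = 198.8 - 2.25(48) = 90.8.

P_b = 48, P_s = 37, Q = 90.8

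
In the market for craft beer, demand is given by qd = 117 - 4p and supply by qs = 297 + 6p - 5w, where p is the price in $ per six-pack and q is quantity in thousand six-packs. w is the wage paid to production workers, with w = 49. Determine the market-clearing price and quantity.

With w = 49, supply is qs = 52 + 6p.
The market clears where 117 - 4p = 52 + 6p. Rearranging, 10p = 65, hence p* = 6.5.
Then q* = 117 - 4(6.5) = 91.

p* = 6.5, q* = 91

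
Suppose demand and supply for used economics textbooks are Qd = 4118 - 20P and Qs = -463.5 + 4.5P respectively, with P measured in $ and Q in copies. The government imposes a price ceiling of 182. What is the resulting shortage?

Shortage = 122.5

Evaluating both curves at the ceiling price 182 gives Qd = 478, Qs = 355.5.
Shortage = Qd - Qs = 478 - 355.5 = 122.5.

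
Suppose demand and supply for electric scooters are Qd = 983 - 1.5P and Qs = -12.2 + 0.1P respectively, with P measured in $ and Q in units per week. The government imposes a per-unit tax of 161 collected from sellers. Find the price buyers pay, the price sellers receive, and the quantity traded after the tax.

P_b = 632.0625, P_s = 471.0625, Q = 34.90625

Sellers keep P_s = P_b - 161 per unit, so supply in terms of the buyer price is Qs = -28.3 + 0.1P_b.
Set Qd = Qs: 983 - 1.5P_b = -28.3 + 0.1P_b, so 1011.3 = 1.6P_b and P_b = 632.0625.
Then P_s = 632.0625 - 161 = 471.0625 and Q = 983 - 1.5(632.0625) = 34.90625.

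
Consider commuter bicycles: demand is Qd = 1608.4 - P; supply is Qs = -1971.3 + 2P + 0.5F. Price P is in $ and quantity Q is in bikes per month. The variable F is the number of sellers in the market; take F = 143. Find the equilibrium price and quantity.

P* = 1169.4, Q* = 439

With F = 143, supply is Qs = -1899.8 + 2P.
At equilibrium Qd = Qs, so 1608.4 - P = -1899.8 + 2P; collecting terms, 3508.2 = 3P and P* = 1169.4.
Then Q* = 1608.4 - 1169.4 = 439.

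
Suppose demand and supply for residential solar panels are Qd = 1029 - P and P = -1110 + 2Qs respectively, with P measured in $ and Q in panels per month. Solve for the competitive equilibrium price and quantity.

P* = 316, Q* = 713

Solving each curve for Q: Qs = 555 + 0.5P.
At equilibrium Qd = Qs, so 1029 - P = 555 + 0.5P; collecting terms, 474 = 1.5P and P* = 316.
Plugging P* into demand: Q* = 1029 - 316 = 713.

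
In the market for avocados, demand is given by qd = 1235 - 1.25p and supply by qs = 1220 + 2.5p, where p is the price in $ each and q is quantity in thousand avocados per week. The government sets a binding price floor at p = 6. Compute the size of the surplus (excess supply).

Surplus = 7.5

At p = 6: qd = 1227.5 and qs = 1235.
Surplus = qs - qd = 1235 - 1227.5 = 7.5.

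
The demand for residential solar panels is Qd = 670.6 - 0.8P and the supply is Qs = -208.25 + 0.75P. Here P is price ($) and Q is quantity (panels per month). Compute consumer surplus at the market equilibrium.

Consumer surplus = 29430.625

The market clears where 670.6 - 0.8P = -208.25 + 0.75P. Rearranging, 1.55P = 878.85, hence P* = 567.
Plugging P* into demand: Q* = 670.6 - 0.8(567) = 217.
Demand choke price (Qd = 0): P = 670.6/0.8 = 838.25. Consumer surplus = ½ × (838.25 - 567) × 217 = 29430.625.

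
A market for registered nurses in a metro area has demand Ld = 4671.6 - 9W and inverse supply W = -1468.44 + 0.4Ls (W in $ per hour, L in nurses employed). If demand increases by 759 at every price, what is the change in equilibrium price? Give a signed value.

ΔW = 66

In direct form, Ls = 3671.1 + 2.5W.
The market clears where 4671.6 - 9W = 3671.1 + 2.5W. Rearranging, 11.5W = 1000.5, hence W* = 87.
Then L* = 4671.6 - 9(87) = 3888.6.
After the shift, demand is Ld = 5430.6 - 9W.
The new intersection has 1759.5 = 11.5W, i.e. W = 153, L = 4053.6.
ΔW = 153 - 87 = 66.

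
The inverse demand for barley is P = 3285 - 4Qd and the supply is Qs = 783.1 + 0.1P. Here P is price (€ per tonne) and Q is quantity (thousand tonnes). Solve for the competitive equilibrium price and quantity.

In direct form, Qd = 821.25 - 0.25P.
Equating demand and supply, 821.25 - 0.25P = 783.1 + 0.1P gives 0.35P = 38.15, so P* = 109.
Plugging P* into demand: Q* = 821.25 - 0.25(109) = 794.

P* = 109, Q* = 794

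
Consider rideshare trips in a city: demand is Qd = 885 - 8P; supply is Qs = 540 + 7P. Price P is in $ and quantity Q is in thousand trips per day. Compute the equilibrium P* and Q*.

The market clears where 885 - 8P = 540 + 7P. Rearranging, 15P = 345, hence P* = 23.
Then Q* = 885 - 8(23) = 701.

P* = 23, Q* = 701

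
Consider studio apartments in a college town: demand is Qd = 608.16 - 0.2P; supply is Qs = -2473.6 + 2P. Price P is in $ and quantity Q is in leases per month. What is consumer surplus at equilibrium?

Equating demand and supply, 608.16 - 0.2P = -2473.6 + 2P gives 2.2P = 3081.76, so P* = 1400.8.
Substitute back: Q* = 608.16 - 0.2(1400.8) = 328.
Demand choke price (Qd = 0): P = 608.16/0.2 = 3040.8. Consumer surplus = ½ × (3040.8 - 1400.8) × 328 = 268960.

Consumer surplus = 268960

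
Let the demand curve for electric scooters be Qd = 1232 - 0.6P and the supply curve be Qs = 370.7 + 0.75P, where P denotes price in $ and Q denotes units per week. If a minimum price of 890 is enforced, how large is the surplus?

At P = 890: Qd = 698 and Qs = 1038.2.
Surplus = Qs - Qd = 1038.2 - 698 = 340.2.

Surplus = 340.2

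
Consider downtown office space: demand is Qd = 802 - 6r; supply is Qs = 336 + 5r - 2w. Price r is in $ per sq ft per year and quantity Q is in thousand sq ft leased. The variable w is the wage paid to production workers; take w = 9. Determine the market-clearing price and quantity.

With w = 9, supply is Qs = 318 + 5r.
The market clears where 802 - 6r = 318 + 5r. Rearranging, 11r = 484, hence r* = 44.
From the demand curve, Q* = 802 - 6(44) = 538.

r* = 44, Q* = 538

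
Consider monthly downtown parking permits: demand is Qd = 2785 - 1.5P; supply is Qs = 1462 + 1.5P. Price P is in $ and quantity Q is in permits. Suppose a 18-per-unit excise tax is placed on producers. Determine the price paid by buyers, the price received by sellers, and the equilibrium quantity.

The tax drives a wedge P_b - P_s = 18. Substituting P_s = P_b - 18 into supply: Qs = 1435 + 1.5P_b.
Equate demand and the shifted supply: 2785 - 1.5P_b = 1435 + 1.5P_b, giving 3P_b = 1350, so P_b = 450.
So P_s = 432 and the quantity traded is Q = 2785 - 1.5(450) = 2110.

P_b = 450, P_s = 432, Q = 2110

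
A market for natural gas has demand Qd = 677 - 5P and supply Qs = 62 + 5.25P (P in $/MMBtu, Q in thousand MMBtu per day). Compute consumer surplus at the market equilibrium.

Consumer surplus = 14212.9

At equilibrium Qd = Qs, so 677 - 5P = 62 + 5.25P; collecting terms, 615 = 10.25P and P* = 60.
Plugging P* into demand: Q* = 677 - 5(60) = 377.
Demand choke price (Qd = 0): P = 677/5 = 135.4. Consumer surplus = ½ × (135.4 - 60) × 377 = 14212.9.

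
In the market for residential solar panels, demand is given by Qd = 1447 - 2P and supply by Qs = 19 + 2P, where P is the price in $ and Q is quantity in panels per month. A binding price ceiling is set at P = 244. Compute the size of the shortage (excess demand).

Shortage = 452

With P fixed at 244, quantity demanded is 959 and quantity supplied is 507.
Shortage = Qd - Qs = 959 - 507 = 452.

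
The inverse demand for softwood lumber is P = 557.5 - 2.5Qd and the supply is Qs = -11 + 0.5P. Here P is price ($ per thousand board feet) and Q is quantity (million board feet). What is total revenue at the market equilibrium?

Rewriting in direct form: Qd = 223 - 0.4P.
Set Qd = Qs: 223 - 0.4P = -11 + 0.5P, so 234 = 0.9P and P* = 260.
Substitute back: Q* = 223 - 0.4(260) = 119.
Total revenue = P* × Q* = 260 × 119 = 30940.

Total revenue = 30940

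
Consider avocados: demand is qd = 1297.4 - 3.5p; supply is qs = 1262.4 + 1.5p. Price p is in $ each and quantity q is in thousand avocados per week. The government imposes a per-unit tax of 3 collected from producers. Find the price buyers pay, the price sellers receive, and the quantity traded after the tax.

Producers keep p_s = p_b - 3 per unit, so supply in terms of the buyer price is qs = 1257.9 + 1.5p_b.
Set qd = qs: 1297.4 - 3.5p_b = 1257.9 + 1.5p_b, so 39.5 = 5p_b and p_b = 7.9.
Then p_s = 7.9 - 3 = 4.9 and q = 1297.4 - 3.5(7.9) = 1269.75.

p_b = 7.9, p_s = 4.9, q = 1269.75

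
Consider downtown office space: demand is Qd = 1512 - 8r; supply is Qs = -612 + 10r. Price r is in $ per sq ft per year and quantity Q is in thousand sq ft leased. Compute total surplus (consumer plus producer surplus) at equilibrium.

Set Qd = Qs: 1512 - 8r = -612 + 10r, so 2124 = 18r and r* = 118.
Substitute back: Q* = 1512 - 8(118) = 568.
Demand choke price = 189; supply choke price = 61.2. CS = ½(189 - 118)(568) = 20164; PS = ½(118 - 61.2)(568) = 16131.2. Total surplus = 36295.2.

Total surplus = 36295.2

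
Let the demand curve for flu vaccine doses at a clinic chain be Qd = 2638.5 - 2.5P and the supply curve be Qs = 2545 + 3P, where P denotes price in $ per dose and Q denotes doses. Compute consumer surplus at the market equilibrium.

Set Qd = Qs: 2638.5 - 2.5P = 2545 + 3P, so 93.5 = 5.5P and P* = 17.
Then Q* = 2638.5 - 2.5(17) = 2596.
Demand choke price (Qd = 0): P = 2638.5/2.5 = 1055.4. Consumer surplus = ½ × (1055.4 - 17) × 2596 = 1347843.2.

Consumer surplus = 1347843.2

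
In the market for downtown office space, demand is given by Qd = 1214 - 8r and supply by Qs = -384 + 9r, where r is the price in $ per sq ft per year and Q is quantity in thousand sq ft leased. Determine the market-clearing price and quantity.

The market clears where 1214 - 8r = -384 + 9r. Rearranging, 17r = 1598, hence r* = 94.
Plugging r* into demand: Q* = 1214 - 8(94) = 462.

r* = 94, Q* = 462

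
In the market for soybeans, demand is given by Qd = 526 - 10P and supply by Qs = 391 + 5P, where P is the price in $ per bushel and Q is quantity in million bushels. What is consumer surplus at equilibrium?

Consumer surplus = 9504.8

Equating demand and supply, 526 - 10P = 391 + 5P gives 15P = 135, so P* = 9.
Substitute back: Q* = 526 - 10(9) = 436.
Demand choke price (Qd = 0): P = 526/10 = 52.6. Consumer surplus = ½ × (52.6 - 9) × 436 = 9504.8.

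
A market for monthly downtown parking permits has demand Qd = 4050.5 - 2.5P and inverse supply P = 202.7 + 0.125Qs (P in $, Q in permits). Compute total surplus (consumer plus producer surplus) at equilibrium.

Rewriting in direct form: Qs = -1621.6 + 8P.
The market clears where 4050.5 - 2.5P = -1621.6 + 8P. Rearranging, 10.5P = 5672.1, hence P* = 540.2.
From the demand curve, Q* = 4050.5 - 2.5(540.2) = 2700.
Demand choke price = 1620.2; supply choke price = 202.7. CS = ½(1620.2 - 540.2)(2700) = 1458000; PS = ½(540.2 - 202.7)(2700) = 455625. Total surplus = 1913625.

Total surplus = 1913625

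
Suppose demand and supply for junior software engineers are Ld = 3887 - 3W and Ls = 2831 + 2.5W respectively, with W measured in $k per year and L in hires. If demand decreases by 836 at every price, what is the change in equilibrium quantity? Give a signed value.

ΔL = -380

Set Ld = Ls: 3887 - 3W = 2831 + 2.5W, so 1056 = 5.5W and W* = 192.
Substitute back: L* = 3887 - 3(192) = 3311.
After the shift, demand is Ld = 3051 - 3W.
The new intersection has 220 = 5.5W, i.e. W = 40, L = 2931.
ΔL = 2931 - 3311 = -380.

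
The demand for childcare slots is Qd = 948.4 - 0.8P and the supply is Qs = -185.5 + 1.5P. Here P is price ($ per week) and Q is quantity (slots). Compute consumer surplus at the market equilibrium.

Consumer surplus = 191822.5

At equilibrium Qd = Qs, so 948.4 - 0.8P = -185.5 + 1.5P; collecting terms, 1133.9 = 2.3P and P* = 493.
Substitute back: Q* = 948.4 - 0.8(493) = 554.
Demand choke price (Qd = 0): P = 948.4/0.8 = 1185.5. Consumer surplus = ½ × (1185.5 - 493) × 554 = 191822.5.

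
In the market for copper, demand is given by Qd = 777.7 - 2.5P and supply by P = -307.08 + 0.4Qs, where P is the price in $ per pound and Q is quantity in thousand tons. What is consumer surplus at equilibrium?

Solving each curve for Q: Qs = 767.7 + 2.5P.
The market clears where 777.7 - 2.5P = 767.7 + 2.5P. Rearranging, 5P = 10, hence P* = 2.
Plugging P* into demand: Q* = 777.7 - 2.5(2) = 772.7.
Demand choke price (Qd = 0): P = 777.7/2.5 = 311.08. Consumer surplus = ½ × (311.08 - 2) × 772.7 = 119413.058.

Consumer surplus = 119413.058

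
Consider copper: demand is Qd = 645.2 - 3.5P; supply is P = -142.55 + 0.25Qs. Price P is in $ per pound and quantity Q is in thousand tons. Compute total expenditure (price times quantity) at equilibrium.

Total expenditure = 6102

Solving each curve for Q: Qs = 570.2 + 4P.
Equating demand and supply, 645.2 - 3.5P = 570.2 + 4P gives 7.5P = 75, so P* = 10.
Substitute back: Q* = 645.2 - 3.5(10) = 610.2.
Total expenditure = P* × Q* = 10 × 610.2 = 6102.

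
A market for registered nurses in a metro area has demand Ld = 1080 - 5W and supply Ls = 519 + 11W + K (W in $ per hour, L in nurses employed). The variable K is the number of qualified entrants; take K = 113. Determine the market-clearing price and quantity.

W* = 28, L* = 940

With K = 113, supply is Ls = 632 + 11W.
The market clears where 1080 - 5W = 632 + 11W. Rearranging, 16W = 448, hence W* = 28.
Plugging W* into demand: L* = 1080 - 5(28) = 940.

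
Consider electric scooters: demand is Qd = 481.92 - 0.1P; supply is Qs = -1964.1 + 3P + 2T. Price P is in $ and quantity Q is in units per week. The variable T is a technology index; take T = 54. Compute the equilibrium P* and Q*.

P* = 754.2, Q* = 406.5

With T = 54, supply is Qs = -1856.1 + 3P.
At equilibrium Qd = Qs, so 481.92 - 0.1P = -1856.1 + 3P; collecting terms, 2338.02 = 3.1P and P* = 754.2.
Plugging P* into demand: Q* = 481.92 - 0.1(754.2) = 406.5.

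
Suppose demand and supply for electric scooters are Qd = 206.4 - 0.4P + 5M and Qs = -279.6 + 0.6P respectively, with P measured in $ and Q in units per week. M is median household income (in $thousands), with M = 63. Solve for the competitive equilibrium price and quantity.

With M = 63, demand is Qd = 521.4 - 0.4P.
Equating demand and supply, 521.4 - 0.4P = -279.6 + 0.6P gives P = 801, so P* = 801.
Substitute back: Q* = 521.4 - 0.4(801) = 201.

P* = 801, Q* = 201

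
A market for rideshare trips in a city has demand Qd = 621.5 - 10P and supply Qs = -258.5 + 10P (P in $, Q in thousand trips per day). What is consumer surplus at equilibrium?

At equilibrium Qd = Qs, so 621.5 - 10P = -258.5 + 10P; collecting terms, 880 = 20P and P* = 44.
Then Q* = 621.5 - 10(44) = 181.5.
Demand choke price (Qd = 0): P = 621.5/10 = 62.15. Consumer surplus = ½ × (62.15 - 44) × 181.5 = 1647.1125.

Consumer surplus = 1647.1125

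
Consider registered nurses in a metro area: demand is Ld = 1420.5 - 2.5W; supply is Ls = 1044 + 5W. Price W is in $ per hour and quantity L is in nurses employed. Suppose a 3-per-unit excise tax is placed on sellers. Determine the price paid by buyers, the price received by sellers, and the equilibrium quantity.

Sellers keep W_s = W_b - 3 per unit, so supply in terms of the buyer price is Ls = 1029 + 5W_b.
Set Ld = Ls: 1420.5 - 2.5W_b = 1029 + 5W_b, so 391.5 = 7.5W_b and W_b = 52.2.
Then W_s = 52.2 - 3 = 49.2 and L = 1420.5 - 2.5(52.2) = 1290.

W_b = 52.2, W_s = 49.2, L = 1290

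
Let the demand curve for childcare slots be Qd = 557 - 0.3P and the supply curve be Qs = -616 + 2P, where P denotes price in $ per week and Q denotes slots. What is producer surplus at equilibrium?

Set Qd = Qs: 557 - 0.3P = -616 + 2P, so 1173 = 2.3P and P* = 510.
Plugging P* into demand: Q* = 557 - 0.3(510) = 404.
Supply choke price (Qs = 0): P = 308. Producer surplus = ½ × (510 - 308) × 404 = 40804.

Producer surplus = 40804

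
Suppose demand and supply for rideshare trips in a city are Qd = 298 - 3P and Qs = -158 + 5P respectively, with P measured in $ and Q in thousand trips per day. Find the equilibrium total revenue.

Total revenue = 7239

Equating demand and supply, 298 - 3P = -158 + 5P gives 8P = 456, so P* = 57.
Plugging P* into demand: Q* = 298 - 3(57) = 127.
Total revenue = P* × Q* = 57 × 127 = 7239.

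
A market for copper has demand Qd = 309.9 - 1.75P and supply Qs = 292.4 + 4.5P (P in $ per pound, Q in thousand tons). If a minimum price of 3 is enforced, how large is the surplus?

At P = 3: Qd = 304.65 and Qs = 305.9.
Surplus = Qs - Qd = 305.9 - 304.65 = 1.25.

Surplus = 1.25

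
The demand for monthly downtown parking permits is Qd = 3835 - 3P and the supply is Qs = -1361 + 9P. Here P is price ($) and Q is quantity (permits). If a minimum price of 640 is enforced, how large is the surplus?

Surplus = 2484

With P fixed at 640, quantity demanded is 1915 and quantity supplied is 4399.
Surplus = Qs - Qd = 4399 - 1915 = 2484.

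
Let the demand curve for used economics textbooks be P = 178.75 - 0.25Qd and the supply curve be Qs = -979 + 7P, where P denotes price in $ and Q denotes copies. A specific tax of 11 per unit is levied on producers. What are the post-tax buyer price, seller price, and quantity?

In direct form, Qd = 715 - 4P.
With a tax of 11 on producers, they supply based on the net price P_s = P_b - 11, so Qs = -1056 + 7P_b.
Market clearing requires 715 - 4P_b = -1056 + 7P_b; hence 1771 = 11P_b and P_b = 161.
Then P_s = 161 - 11 = 150 and Q = 715 - 4(161) = 71.

P_b = 161, P_s = 150, Q = 71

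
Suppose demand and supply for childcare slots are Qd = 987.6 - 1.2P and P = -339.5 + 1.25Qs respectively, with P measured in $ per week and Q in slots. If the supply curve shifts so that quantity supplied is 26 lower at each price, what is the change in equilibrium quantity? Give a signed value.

ΔQ = -15.6

Rewriting in direct form: Qs = 271.6 + 0.8P.
Equating demand and supply, 987.6 - 1.2P = 271.6 + 0.8P gives 2P = 716, so P* = 358.
From the demand curve, Q* = 987.6 - 1.2(358) = 558.
After the shift, supply is Qs = 245.6 + 0.8P.
New equilibrium: 742 = 2P, so P = 371 and Q = 542.4.
ΔQ = 542.4 - 558 = -15.6.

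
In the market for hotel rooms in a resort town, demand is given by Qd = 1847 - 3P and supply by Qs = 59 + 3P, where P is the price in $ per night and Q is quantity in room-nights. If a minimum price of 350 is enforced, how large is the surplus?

Surplus = 312

At P = 350: Qd = 797 and Qs = 1109.
Surplus = Qs - Qd = 1109 - 797 = 312.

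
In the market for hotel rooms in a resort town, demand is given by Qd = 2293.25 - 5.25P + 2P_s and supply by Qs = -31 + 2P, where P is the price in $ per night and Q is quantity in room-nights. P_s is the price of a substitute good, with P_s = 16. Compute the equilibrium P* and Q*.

P* = 325, Q* = 619

With P_s = 16, demand is Qd = 2325.25 - 5.25P.
At equilibrium Qd = Qs, so 2325.25 - 5.25P = -31 + 2P; collecting terms, 2356.25 = 7.25P and P* = 325.
Substitute back: Q* = 2325.25 - 5.25(325) = 619.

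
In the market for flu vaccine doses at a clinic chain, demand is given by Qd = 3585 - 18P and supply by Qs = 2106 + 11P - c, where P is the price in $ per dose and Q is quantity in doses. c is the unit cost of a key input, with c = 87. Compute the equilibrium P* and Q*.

P* = 54, Q* = 2613

With c = 87, supply is Qs = 2019 + 11P.
At equilibrium Qd = Qs, so 3585 - 18P = 2019 + 11P; collecting terms, 1566 = 29P and P* = 54.
Then Q* = 3585 - 18(54) = 2613.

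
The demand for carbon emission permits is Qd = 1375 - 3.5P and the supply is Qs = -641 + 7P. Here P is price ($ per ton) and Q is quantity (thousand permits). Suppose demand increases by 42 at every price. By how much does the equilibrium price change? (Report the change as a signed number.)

Equating demand and supply, 1375 - 3.5P = -641 + 7P gives 10.5P = 2016, so P* = 192.
Substitute back: Q* = 1375 - 3.5(192) = 703.
After the shift, demand is Qd = 1417 - 3.5P.
New equilibrium: 2058 = 10.5P, so P = 196 and Q = 731.
ΔP = 196 - 192 = 4.

ΔP = 4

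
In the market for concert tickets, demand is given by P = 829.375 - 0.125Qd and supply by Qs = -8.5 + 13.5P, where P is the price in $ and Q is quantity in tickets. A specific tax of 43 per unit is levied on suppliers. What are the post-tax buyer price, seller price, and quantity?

P_b = 336, P_s = 293, Q = 3947

Solving each curve for Q: Qd = 6635 - 8P.
The tax drives a wedge P_b - P_s = 43. Substituting P_s = P_b - 43 into supply: Qs = -589 + 13.5P_b.
Set Qd = Qs: 6635 - 8P_b = -589 + 13.5P_b, so 7224 = 21.5P_b and P_b = 336.
So P_s = 293 and the quantity traded is Q = 6635 - 8(336) = 3947.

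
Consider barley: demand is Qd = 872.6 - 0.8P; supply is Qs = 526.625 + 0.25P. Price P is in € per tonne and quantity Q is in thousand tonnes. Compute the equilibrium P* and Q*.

Equating demand and supply, 872.6 - 0.8P = 526.625 + 0.25P gives 1.05P = 345.975, so P* = 329.5.
Substitute back: Q* = 872.6 - 0.8(329.5) = 609.

P* = 329.5, Q* = 609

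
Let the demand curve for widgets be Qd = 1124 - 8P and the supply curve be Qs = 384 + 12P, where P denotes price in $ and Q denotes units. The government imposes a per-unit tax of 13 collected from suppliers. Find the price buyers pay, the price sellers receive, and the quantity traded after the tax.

Suppliers keep P_s = P_b - 13 per unit, so supply in terms of the buyer price is Qs = 228 + 12P_b.
Market clearing requires 1124 - 8P_b = 228 + 12P_b; hence 896 = 20P_b and P_b = 44.8.
Then P_s = 44.8 - 13 = 31.8 and Q = 1124 - 8(44.8) = 765.6.

P_b = 44.8, P_s = 31.8, Q = 765.6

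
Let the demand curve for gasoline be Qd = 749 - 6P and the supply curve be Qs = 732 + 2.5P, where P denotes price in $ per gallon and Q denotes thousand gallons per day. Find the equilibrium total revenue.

Set Qd = Qs: 749 - 6P = 732 + 2.5P, so 17 = 8.5P and P* = 2.
Plugging P* into demand: Q* = 749 - 6(2) = 737.
Total revenue = P* × Q* = 2 × 737 = 1474.

Total revenue = 1474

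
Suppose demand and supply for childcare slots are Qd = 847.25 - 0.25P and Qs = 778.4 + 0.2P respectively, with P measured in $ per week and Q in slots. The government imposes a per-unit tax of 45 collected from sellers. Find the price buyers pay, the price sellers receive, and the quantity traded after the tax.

P_b = 173, P_s = 128, Q = 804

With a tax of 45 on sellers, they supply based on the net price P_s = P_b - 45, so Qs = 769.4 + 0.2P_b.
Equate demand and the shifted supply: 847.25 - 0.25P_b = 769.4 + 0.2P_b, giving 0.45P_b = 77.85, so P_b = 173.
So P_s = 128 and the quantity traded is Q = 847.25 - 0.25(173) = 804.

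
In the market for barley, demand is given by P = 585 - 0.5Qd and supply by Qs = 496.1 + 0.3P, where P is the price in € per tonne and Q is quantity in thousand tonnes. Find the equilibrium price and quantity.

P* = 293, Q* = 584

Rewriting in direct form: Qd = 1170 - 2P.
The market clears where 1170 - 2P = 496.1 + 0.3P. Rearranging, 2.3P = 673.9, hence P* = 293.
Then Q* = 1170 - 2(293) = 584.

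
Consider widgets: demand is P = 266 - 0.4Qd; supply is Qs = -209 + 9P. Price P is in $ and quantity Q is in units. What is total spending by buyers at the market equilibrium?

Inverting to quantity form: Qd = 665 - 2.5P.
At equilibrium Qd = Qs, so 665 - 2.5P = -209 + 9P; collecting terms, 874 = 11.5P and P* = 76.
Then Q* = 665 - 2.5(76) = 475.
Total spending by buyers = P* × Q* = 76 × 475 = 36100.

Total spending by buyers = 36100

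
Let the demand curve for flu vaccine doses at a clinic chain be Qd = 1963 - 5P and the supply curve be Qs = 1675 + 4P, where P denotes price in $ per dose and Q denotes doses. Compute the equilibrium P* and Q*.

At equilibrium Qd = Qs, so 1963 - 5P = 1675 + 4P; collecting terms, 288 = 9P and P* = 32.
From the demand curve, Q* = 1963 - 5(32) = 1803.

P* = 32, Q* = 1803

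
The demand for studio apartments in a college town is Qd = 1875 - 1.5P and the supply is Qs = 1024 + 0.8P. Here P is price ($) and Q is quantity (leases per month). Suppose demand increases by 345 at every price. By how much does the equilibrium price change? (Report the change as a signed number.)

At equilibrium Qd = Qs, so 1875 - 1.5P = 1024 + 0.8P; collecting terms, 851 = 2.3P and P* = 370.
Then Q* = 1875 - 1.5(370) = 1320.
After the shift, demand is Qd = 2220 - 1.5P.
The new intersection has 1196 = 2.3P, i.e. P = 520, Q = 1440.
ΔP = 520 - 370 = 150.

ΔP = 150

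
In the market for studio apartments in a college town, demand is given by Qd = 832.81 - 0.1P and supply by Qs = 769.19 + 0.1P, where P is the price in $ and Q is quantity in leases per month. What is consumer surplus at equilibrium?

Equating demand and supply, 832.81 - 0.1P = 769.19 + 0.1P gives 0.2P = 63.62, so P* = 318.1.
From the demand curve, Q* = 832.81 - 0.1(318.1) = 801.
Demand choke price (Qd = 0): P = 832.81/0.1 = 8328.1. Consumer surplus = ½ × (8328.1 - 318.1) × 801 = 3208005.

Consumer surplus = 3208005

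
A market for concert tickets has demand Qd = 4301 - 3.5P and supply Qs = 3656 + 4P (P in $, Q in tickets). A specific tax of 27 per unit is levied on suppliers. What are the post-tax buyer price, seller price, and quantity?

The tax drives a wedge P_b - P_s = 27. Substituting P_s = P_b - 27 into supply: Qs = 3548 + 4P_b.
Equate demand and the shifted supply: 4301 - 3.5P_b = 3548 + 4P_b, giving 7.5P_b = 753, so P_b = 100.4.
Then P_s = 100.4 - 27 = 73.4 and Q = 4301 - 3.5(100.4) = 3949.6.

P_b = 100.4, P_s = 73.4, Q = 3949.6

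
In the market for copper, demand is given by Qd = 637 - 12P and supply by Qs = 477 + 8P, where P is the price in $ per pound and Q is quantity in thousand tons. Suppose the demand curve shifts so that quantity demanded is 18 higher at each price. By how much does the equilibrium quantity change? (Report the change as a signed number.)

ΔQ = 7.2

The market clears where 637 - 12P = 477 + 8P. Rearranging, 20P = 160, hence P* = 8.
From the demand curve, Q* = 637 - 12(8) = 541.
After the shift, demand is Qd = 655 - 12P.
New equilibrium: 178 = 20P, so P = 8.9 and Q = 548.2.
ΔQ = 548.2 - 541 = 7.2.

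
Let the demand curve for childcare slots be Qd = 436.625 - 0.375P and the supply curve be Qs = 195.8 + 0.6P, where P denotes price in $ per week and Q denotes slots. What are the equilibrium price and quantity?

Equating demand and supply, 436.625 - 0.375P = 195.8 + 0.6P gives 0.975P = 240.825, so P* = 247.
Plugging P* into demand: Q* = 436.625 - 0.375(247) = 344.

P* = 247, Q* = 344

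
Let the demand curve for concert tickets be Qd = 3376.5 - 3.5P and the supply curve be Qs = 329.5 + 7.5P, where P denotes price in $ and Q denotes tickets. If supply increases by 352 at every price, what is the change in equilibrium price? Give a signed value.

ΔP = -32

At equilibrium Qd = Qs, so 3376.5 - 3.5P = 329.5 + 7.5P; collecting terms, 3047 = 11P and P* = 277.
Substitute back: Q* = 3376.5 - 3.5(277) = 2407.
After the shift, supply is Qs = 681.5 + 7.5P.
New equilibrium: 2695 = 11P, so P = 245 and Q = 2519.
ΔP = 245 - 277 = -32.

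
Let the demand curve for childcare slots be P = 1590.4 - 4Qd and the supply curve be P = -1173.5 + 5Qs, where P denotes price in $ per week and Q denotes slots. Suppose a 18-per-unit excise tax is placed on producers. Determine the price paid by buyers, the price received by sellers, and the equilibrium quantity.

Solving each curve for Q: Qd = 397.6 - 0.25P and Qs = 234.7 + 0.2P.
The tax drives a wedge P_b - P_s = 18. Substituting P_s = P_b - 18 into supply: Qs = 231.1 + 0.2P_b.
Set Qd = Qs: 397.6 - 0.25P_b = 231.1 + 0.2P_b, so 166.5 = 0.45P_b and P_b = 370.
Then P_s = 370 - 18 = 352 and Q = 397.6 - 0.25(370) = 305.1.

P_b = 370, P_s = 352, Q = 305.1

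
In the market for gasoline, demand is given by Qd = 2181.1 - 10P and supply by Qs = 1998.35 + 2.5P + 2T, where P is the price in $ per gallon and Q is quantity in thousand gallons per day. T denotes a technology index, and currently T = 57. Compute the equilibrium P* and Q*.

P* = 5.5, Q* = 2126.1

With T = 57, supply is Qs = 2112.35 + 2.5P.
The market clears where 2181.1 - 10P = 2112.35 + 2.5P. Rearranging, 12.5P = 68.75, hence P* = 5.5.
Then Q* = 2181.1 - 10(5.5) = 2126.1.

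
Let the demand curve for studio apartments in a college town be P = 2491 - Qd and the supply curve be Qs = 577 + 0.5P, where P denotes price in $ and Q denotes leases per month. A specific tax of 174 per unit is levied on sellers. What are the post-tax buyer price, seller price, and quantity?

P_b = 1334, P_s = 1160, Q = 1157

Rewriting in direct form: Qd = 2491 - P.
With a tax of 174 on sellers, they supply based on the net price P_s = P_b - 174, so Qs = 490 + 0.5P_b.
Market clearing requires 2491 - P_b = 490 + 0.5P_b; hence 2001 = 1.5P_b and P_b = 1334.
So P_s = 1160 and the quantity traded is Q = 2491 - 1334 = 1157.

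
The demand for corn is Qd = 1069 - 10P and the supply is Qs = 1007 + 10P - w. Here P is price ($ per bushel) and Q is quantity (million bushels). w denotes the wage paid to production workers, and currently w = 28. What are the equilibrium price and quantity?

With w = 28, supply is Qs = 979 + 10P.
Equating demand and supply, 1069 - 10P = 979 + 10P gives 20P = 90, so P* = 4.5.
Substitute back: Q* = 1069 - 10(4.5) = 1024.

P* = 4.5, Q* = 1024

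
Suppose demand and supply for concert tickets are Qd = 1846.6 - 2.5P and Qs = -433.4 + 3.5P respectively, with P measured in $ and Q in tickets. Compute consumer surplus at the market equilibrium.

Set Qd = Qs: 1846.6 - 2.5P = -433.4 + 3.5P, so 2280 = 6P and P* = 380.
Substitute back: Q* = 1846.6 - 2.5(380) = 896.6.
Demand choke price (Qd = 0): P = 1846.6/2.5 = 738.64. Consumer surplus = ½ × (738.64 - 380) × 896.6 = 160778.312.

Consumer surplus = 160778.312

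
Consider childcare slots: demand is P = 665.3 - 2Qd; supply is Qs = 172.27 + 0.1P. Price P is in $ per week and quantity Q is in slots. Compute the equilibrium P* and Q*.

P* = 267.3, Q* = 199

Inverting to quantity form: Qd = 332.65 - 0.5P.
Set Qd = Qs: 332.65 - 0.5P = 172.27 + 0.1P, so 160.38 = 0.6P and P* = 267.3.
Substitute back: Q* = 332.65 - 0.5(267.3) = 199.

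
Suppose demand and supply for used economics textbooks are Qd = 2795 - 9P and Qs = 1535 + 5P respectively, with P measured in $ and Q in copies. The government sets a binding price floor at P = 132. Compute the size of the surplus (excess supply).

With P fixed at 132, quantity demanded is 1607 and quantity supplied is 2195.
Surplus = Qs - Qd = 2195 - 1607 = 588.

Surplus = 588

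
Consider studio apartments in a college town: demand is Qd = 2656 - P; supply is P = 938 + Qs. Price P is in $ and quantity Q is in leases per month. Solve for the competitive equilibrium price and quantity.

Inverting to quantity form: Qs = -938 + P.
Equating demand and supply, 2656 - P = -938 + P gives 2P = 3594, so P* = 1797.
Then Q* = 2656 - 1797 = 859.

P* = 1797, Q* = 859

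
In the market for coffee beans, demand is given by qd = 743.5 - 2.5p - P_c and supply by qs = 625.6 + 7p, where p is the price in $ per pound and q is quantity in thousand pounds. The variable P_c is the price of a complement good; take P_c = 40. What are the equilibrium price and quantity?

With P_c = 40, demand is qd = 703.5 - 2.5p.
Equating demand and supply, 703.5 - 2.5p = 625.6 + 7p gives 9.5p = 77.9, so p* = 8.2.
Plugging p* into demand: q* = 703.5 - 2.5(8.2) = 683.

p* = 8.2, q* = 683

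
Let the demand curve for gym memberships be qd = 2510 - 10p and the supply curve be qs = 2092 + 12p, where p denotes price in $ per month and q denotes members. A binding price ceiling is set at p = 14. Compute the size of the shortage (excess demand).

Shortage = 110

At p = 14: qd = 2370 and qs = 2260.
Shortage = qd - qs = 2370 - 2260 = 110.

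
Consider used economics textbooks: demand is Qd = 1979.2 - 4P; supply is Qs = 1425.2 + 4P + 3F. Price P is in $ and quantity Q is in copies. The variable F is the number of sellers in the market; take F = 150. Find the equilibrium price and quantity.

With F = 150, supply is Qs = 1875.2 + 4P.
The market clears where 1979.2 - 4P = 1875.2 + 4P. Rearranging, 8P = 104, hence P* = 13.
Then Q* = 1979.2 - 4(13) = 1927.2.

P* = 13, Q* = 1927.2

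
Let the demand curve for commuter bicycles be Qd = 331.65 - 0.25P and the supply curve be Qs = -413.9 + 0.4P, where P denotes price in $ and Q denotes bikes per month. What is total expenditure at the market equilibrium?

Total expenditure = 51500.3

Equating demand and supply, 331.65 - 0.25P = -413.9 + 0.4P gives 0.65P = 745.55, so P* = 1147.
Substitute back: Q* = 331.65 - 0.25(1147) = 44.9.
Total expenditure = P* × Q* = 1147 × 44.9 = 51500.3.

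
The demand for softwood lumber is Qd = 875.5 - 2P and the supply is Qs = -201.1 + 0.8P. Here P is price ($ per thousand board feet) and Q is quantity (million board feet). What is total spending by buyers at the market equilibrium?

At equilibrium Qd = Qs, so 875.5 - 2P = -201.1 + 0.8P; collecting terms, 1076.6 = 2.8P and P* = 384.5.
Substitute back: Q* = 875.5 - 2(384.5) = 106.5.
Total spending by buyers = P* × Q* = 384.5 × 106.5 = 40949.25.

Total spending by buyers = 40949.25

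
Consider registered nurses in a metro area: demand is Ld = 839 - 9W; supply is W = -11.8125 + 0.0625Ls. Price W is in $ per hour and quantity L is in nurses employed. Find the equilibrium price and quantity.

In direct form, Ls = 189 + 16W.
Set Ld = Ls: 839 - 9W = 189 + 16W, so 650 = 25W and W* = 26.
Substitute back: L* = 839 - 9(26) = 605.

W* = 26, L* = 605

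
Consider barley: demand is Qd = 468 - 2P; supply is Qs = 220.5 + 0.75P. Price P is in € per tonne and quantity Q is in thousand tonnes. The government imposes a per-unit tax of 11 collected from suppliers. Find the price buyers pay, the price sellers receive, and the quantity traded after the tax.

The tax drives a wedge P_b - P_s = 11. Substituting P_s = P_b - 11 into supply: Qs = 212.25 + 0.75P_b.
Equate demand and the shifted supply: 468 - 2P_b = 212.25 + 0.75P_b, giving 2.75P_b = 255.75, so P_b = 93.
So P_s = 82 and the quantity traded is Q = 468 - 2(93) = 282.

P_b = 93, P_s = 82, Q = 282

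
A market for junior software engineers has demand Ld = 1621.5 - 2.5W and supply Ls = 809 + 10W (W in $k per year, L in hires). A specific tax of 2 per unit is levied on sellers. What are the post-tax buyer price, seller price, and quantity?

The tax drives a wedge W_b - W_s = 2. Substituting W_s = W_b - 2 into supply: Ls = 789 + 10W_b.
Market clearing requires 1621.5 - 2.5W_b = 789 + 10W_b; hence 832.5 = 12.5W_b and W_b = 66.6.
Then W_s = 66.6 - 2 = 64.6 and L = 1621.5 - 2.5(66.6) = 1455.

W_b = 66.6, W_s = 64.6, L = 1455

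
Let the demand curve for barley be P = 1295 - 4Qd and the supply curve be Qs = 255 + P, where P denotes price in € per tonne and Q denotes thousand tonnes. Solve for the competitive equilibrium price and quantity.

In direct form, Qd = 323.75 - 0.25P.
Equating demand and supply, 323.75 - 0.25P = 255 + P gives 1.25P = 68.75, so P* = 55.
Plugging P* into demand: Q* = 323.75 - 0.25(55) = 310.

P* = 55, Q* = 310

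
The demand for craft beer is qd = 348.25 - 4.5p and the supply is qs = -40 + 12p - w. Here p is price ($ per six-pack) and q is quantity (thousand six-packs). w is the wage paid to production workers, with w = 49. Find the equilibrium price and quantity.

With w = 49, supply is qs = -89 + 12p.
Equating demand and supply, 348.25 - 4.5p = -89 + 12p gives 16.5p = 437.25, so p* = 26.5.
From the demand curve, q* = 348.25 - 4.5(26.5) = 229.

p* = 26.5, q* = 229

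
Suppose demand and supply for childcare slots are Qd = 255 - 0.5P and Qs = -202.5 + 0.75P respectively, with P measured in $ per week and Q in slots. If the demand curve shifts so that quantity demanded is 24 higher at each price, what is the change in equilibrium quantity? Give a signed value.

Equating demand and supply, 255 - 0.5P = -202.5 + 0.75P gives 1.25P = 457.5, so P* = 366.
From the demand curve, Q* = 255 - 0.5(366) = 72.
After the shift, demand is Qd = 279 - 0.5P.
The new intersection has 481.5 = 1.25P, i.e. P = 385.2, Q = 86.4.
ΔQ = 86.4 - 72 = 14.4.

ΔQ = 14.4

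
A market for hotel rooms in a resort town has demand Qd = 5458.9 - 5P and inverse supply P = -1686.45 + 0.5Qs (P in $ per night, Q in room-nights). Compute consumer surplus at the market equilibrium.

In direct form, Qs = 3372.9 + 2P.
The market clears where 5458.9 - 5P = 3372.9 + 2P. Rearranging, 7P = 2086, hence P* = 298.
From the demand curve, Q* = 5458.9 - 5(298) = 3968.9.
Demand choke price (Qd = 0): P = 5458.9/5 = 1091.78. Consumer surplus = ½ × (1091.78 - 298) × 3968.9 = 1575216.721.

Consumer surplus = 1575216.721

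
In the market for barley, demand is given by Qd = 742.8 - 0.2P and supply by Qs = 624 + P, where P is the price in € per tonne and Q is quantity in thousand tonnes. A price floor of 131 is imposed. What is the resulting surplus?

Surplus = 38.4

Evaluating both curves at the floor price 131 gives Qd = 716.6, Qs = 755.
Surplus = Qs - Qd = 755 - 716.6 = 38.4.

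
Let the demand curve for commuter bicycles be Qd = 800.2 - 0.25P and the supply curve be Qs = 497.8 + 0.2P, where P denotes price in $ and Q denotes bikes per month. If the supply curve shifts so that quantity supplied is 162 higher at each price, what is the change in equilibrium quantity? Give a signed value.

ΔQ = 90

The market clears where 800.2 - 0.25P = 497.8 + 0.2P. Rearranging, 0.45P = 302.4, hence P* = 672.
Substitute back: Q* = 800.2 - 0.25(672) = 632.2.
After the shift, supply is Qs = 659.8 + 0.2P.
New equilibrium: 140.4 = 0.45P, so P = 312 and Q = 722.2.
ΔQ = 722.2 - 632.2 = 90.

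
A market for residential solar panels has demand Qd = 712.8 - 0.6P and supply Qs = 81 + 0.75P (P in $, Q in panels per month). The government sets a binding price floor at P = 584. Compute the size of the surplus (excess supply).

Surplus = 156.6

With P fixed at 584, quantity demanded is 362.4 and quantity supplied is 519.
Surplus = Qs - Qd = 519 - 362.4 = 156.6.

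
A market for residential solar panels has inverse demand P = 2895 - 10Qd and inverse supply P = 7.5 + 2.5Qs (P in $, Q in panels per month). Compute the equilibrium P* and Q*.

In direct form, Qd = 289.5 - 0.1P and Qs = -3 + 0.4P.
At equilibrium Qd = Qs, so 289.5 - 0.1P = -3 + 0.4P; collecting terms, 292.5 = 0.5P and P* = 585.
Plugging P* into demand: Q* = 289.5 - 0.1(585) = 231.

P* = 585, Q* = 231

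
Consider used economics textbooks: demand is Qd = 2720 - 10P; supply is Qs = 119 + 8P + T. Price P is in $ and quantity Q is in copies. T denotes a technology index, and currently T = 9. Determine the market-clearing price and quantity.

With T = 9, supply is Qs = 128 + 8P.
Equating demand and supply, 2720 - 10P = 128 + 8P gives 18P = 2592, so P* = 144.
Then Q* = 2720 - 10(144) = 1280.

P* = 144, Q* = 1280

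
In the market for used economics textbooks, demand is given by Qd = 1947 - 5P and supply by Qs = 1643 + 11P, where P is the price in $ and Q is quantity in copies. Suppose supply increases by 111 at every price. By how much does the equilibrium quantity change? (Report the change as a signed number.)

The market clears where 1947 - 5P = 1643 + 11P. Rearranging, 16P = 304, hence P* = 19.
Substitute back: Q* = 1947 - 5(19) = 1852.
After the shift, supply is Qs = 1754 + 11P.
New equilibrium: 193 = 16P, so P = 12.0625 and Q = 1886.6875.
ΔQ = 1886.6875 - 1852 = 34.6875.

ΔQ = 34.6875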